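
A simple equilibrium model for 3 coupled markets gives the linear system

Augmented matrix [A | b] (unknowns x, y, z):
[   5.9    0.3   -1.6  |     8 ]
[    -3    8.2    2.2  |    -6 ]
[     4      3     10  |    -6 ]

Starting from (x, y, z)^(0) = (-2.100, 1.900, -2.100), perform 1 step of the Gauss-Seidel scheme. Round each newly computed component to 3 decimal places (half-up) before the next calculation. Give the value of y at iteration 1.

Iteration 1:
  x = (8 - (0.3)·1.900 - (-1.6)·-2.100) / (5.9) = 0.690
  y = (-6 - (-3)·0.690 - (2.2)·-2.100) / (8.2) = 0.084
  z = (-6 - (4)·0.690 - (3)·0.084) / (10) = -0.901

0.084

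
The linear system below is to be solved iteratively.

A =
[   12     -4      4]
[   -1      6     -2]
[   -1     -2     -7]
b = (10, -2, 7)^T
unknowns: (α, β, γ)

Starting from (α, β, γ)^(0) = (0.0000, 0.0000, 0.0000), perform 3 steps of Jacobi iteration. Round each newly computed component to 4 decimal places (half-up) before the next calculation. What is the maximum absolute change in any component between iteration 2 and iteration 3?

0.0569

Iteration 1:
  α = (10 - (-4)·0.0000 - (4)·0.0000) / (12) = 0.8333
  β = (-2 - (-1)·0.0000 - (-2)·0.0000) / (6) = -0.3333
  γ = (7 - (-1)·0.0000 - (-2)·0.0000) / (-7) = -1.0000
Iteration 2:
  α = (10 - (-4)·-0.3333 - (4)·-1.0000) / (12) = 1.0556
  β = (-2 - (-1)·0.8333 - (-2)·-1.0000) / (6) = -0.5278
  γ = (7 - (-1)·0.8333 - (-2)·-0.3333) / (-7) = -1.0238
Iteration 3:
  α = (10 - (-4)·-0.5278 - (4)·-1.0238) / (12) = 0.9987
  β = (-2 - (-1)·1.0556 - (-2)·-1.0238) / (6) = -0.4987
  γ = (7 - (-1)·1.0556 - (-2)·-0.5278) / (-7) = -1.0000
Change: (-0.0569, 0.0291, 0.0238) → max |·| = 0.0569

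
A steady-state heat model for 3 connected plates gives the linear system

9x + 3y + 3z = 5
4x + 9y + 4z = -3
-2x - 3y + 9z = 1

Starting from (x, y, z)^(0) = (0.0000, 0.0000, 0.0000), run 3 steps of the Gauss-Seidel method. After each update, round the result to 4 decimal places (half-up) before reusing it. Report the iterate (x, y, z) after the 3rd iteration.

(0.7656, -0.6951, 0.0495)

Iteration 1:
  x = (5 - (3)·0.0000 - (3)·0.0000) / (9) = 0.5556
  y = (-3 - (4)·0.5556 - (4)·0.0000) / (9) = -0.5803
  z = (1 - (-2)·0.5556 - (-3)·-0.5803) / (9) = 0.0411
Iteration 2:
  x = (5 - (3)·-0.5803 - (3)·0.0411) / (9) = 0.7353
  y = (-3 - (4)·0.7353 - (4)·0.0411) / (9) = -0.6784
  z = (1 - (-2)·0.7353 - (-3)·-0.6784) / (9) = 0.0484
Iteration 3:
  x = (5 - (3)·-0.6784 - (3)·0.0484) / (9) = 0.7656
  y = (-3 - (4)·0.7656 - (4)·0.0484) / (9) = -0.6951
  z = (1 - (-2)·0.7656 - (-3)·-0.6951) / (9) = 0.0495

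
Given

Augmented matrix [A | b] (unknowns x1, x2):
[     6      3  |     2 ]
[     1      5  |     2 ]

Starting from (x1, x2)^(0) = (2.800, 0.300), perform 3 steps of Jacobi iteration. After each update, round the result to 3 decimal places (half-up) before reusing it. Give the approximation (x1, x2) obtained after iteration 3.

(0.152, 0.317)

Iteration 1:
  x1 = (2 - (3)·0.300) / (6) = 0.183
  x2 = (2 - (1)·2.800) / (5) = -0.160
Iteration 2:
  x1 = (2 - (3)·-0.160) / (6) = 0.413
  x2 = (2 - (1)·0.183) / (5) = 0.363
Iteration 3:
  x1 = (2 - (3)·0.363) / (6) = 0.152
  x2 = (2 - (1)·0.413) / (5) = 0.317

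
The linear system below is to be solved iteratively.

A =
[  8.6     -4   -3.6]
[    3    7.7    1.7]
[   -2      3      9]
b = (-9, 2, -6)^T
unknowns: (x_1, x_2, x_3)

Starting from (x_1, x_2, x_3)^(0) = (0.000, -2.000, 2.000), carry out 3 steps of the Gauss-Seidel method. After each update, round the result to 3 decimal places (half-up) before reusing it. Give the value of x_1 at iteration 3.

-1.123

Iteration 1:
  x_1 = (-9 - (-4)·-2.000 - (-3.6)·2.000) / (8.6) = -1.140
  x_2 = (2 - (3)·-1.140 - (1.7)·2.000) / (7.7) = 0.262
  x_3 = (-6 - (-2)·-1.140 - (3)·0.262) / (9) = -1.007
Iteration 2:
  x_1 = (-9 - (-4)·0.262 - (-3.6)·-1.007) / (8.6) = -1.346
  x_2 = (2 - (3)·-1.346 - (1.7)·-1.007) / (7.7) = 1.006
  x_3 = (-6 - (-2)·-1.346 - (3)·1.006) / (9) = -1.301
Iteration 3:
  x_1 = (-9 - (-4)·1.006 - (-3.6)·-1.301) / (8.6) = -1.123
  x_2 = (2 - (3)·-1.123 - (1.7)·-1.301) / (7.7) = 0.985
  x_3 = (-6 - (-2)·-1.123 - (3)·0.985) / (9) = -1.245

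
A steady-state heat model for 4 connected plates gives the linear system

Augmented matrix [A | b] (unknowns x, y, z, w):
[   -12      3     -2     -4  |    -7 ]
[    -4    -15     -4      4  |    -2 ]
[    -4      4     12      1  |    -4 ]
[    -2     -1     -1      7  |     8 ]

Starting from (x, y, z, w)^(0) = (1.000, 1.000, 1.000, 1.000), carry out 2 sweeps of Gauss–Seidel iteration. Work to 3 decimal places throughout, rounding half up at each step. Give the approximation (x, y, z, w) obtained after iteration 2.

Iteration 1:
  x = (-7 - (3)·1.000 - (-2)·1.000 - (-4)·1.000) / (-12) = 0.333
  y = (-2 - (-4)·0.333 - (-4)·1.000 - (4)·1.000) / (-15) = 0.045
  z = (-4 - (-4)·0.333 - (4)·0.045 - (1)·1.000) / (12) = -0.321
  w = (8 - (-2)·0.333 - (-1)·0.045 - (-1)·-0.321) / (7) = 1.199
Iteration 2:
  x = (-7 - (3)·0.045 - (-2)·-0.321 - (-4)·1.199) / (-12) = 0.248
  y = (-2 - (-4)·0.248 - (-4)·-0.321 - (4)·1.199) / (-15) = 0.473
  z = (-4 - (-4)·0.248 - (4)·0.473 - (1)·1.199) / (12) = -0.508
  w = (8 - (-2)·0.248 - (-1)·0.473 - (-1)·-0.508) / (7) = 1.209

(0.248, 0.473, -0.508, 1.209)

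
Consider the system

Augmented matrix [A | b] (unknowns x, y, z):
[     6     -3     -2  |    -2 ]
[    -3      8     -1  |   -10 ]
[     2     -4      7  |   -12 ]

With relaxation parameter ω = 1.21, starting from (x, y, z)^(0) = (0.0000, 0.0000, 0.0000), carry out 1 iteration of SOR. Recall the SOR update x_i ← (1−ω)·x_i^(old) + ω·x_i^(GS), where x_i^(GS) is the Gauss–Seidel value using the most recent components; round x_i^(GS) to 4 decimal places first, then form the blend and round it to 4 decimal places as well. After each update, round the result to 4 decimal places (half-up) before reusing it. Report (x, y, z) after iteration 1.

Iteration 1:
  x: GS value = (-2 - (-3)·0.0000 - (-2)·0.0000) / (6) = -0.3333;  x ← (1−ω)·0.0000 + ω·-0.3333 = -0.4033
  y: GS value = (-10 - (-3)·-0.4033 - (-1)·0.0000) / (8) = -1.4012;  y ← (1−ω)·0.0000 + ω·-1.4012 = -1.6955
  z: GS value = (-12 - (2)·-0.4033 - (-4)·-1.6955) / (7) = -2.5679;  z ← (1−ω)·0.0000 + ω·-2.5679 = -3.1072

(-0.4033, -1.6955, -3.1072)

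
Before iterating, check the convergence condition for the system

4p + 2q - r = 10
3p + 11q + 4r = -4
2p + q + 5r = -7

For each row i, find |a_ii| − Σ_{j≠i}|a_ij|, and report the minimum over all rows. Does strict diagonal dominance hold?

1

row 1: |4| − (2+1) = 1
row 2: |11| − (3+4) = 4
row 3: |5| − (2+1) = 2
minimum over rows = 1 → strictly diagonally dominant (convergence guaranteed)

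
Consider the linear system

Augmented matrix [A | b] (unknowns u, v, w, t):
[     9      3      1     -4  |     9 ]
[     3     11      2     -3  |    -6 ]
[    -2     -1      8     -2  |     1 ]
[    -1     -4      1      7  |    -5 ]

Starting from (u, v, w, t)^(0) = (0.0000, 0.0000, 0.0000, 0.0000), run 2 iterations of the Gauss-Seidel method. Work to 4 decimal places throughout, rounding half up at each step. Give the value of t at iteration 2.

Iteration 1:
  u = (9 - (3)·0.0000 - (1)·0.0000 - (-4)·0.0000) / (9) = 1.0000
  v = (-6 - (3)·1.0000 - (2)·0.0000 - (-3)·0.0000) / (11) = -0.8182
  w = (1 - (-2)·1.0000 - (-1)·-0.8182 - (-2)·0.0000) / (8) = 0.2727
  t = (-5 - (-1)·1.0000 - (-4)·-0.8182 - (1)·0.2727) / (7) = -1.0779
Iteration 2:
  u = (9 - (3)·-0.8182 - (1)·0.2727 - (-4)·-1.0779) / (9) = 0.7634
  v = (-6 - (3)·0.7634 - (2)·0.2727 - (-3)·-1.0779) / (11) = -1.0972
  w = (1 - (-2)·0.7634 - (-1)·-1.0972 - (-2)·-1.0779) / (8) = -0.0908
  t = (-5 - (-1)·0.7634 - (-4)·-1.0972 - (1)·-0.0908) / (7) = -1.2192

-1.2192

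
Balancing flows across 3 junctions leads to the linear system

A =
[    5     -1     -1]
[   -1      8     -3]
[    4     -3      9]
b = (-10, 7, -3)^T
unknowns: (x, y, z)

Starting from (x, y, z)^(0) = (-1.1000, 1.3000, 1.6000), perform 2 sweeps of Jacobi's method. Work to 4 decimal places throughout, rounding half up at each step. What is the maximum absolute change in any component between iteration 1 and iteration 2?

0.4192

Iteration 1:
  x = (-10 - (-1)·1.3000 - (-1)·1.6000) / (5) = -1.4200
  y = (7 - (-1)·-1.1000 - (-3)·1.6000) / (8) = 1.3375
  z = (-3 - (4)·-1.1000 - (-3)·1.3000) / (9) = 0.5889
Iteration 2:
  x = (-10 - (-1)·1.3375 - (-1)·0.5889) / (5) = -1.6147
  y = (7 - (-1)·-1.4200 - (-3)·0.5889) / (8) = 0.9183
  z = (-3 - (4)·-1.4200 - (-3)·1.3375) / (9) = 0.7436
Change: (-0.1947, -0.4192, 0.1547) → max |·| = 0.4192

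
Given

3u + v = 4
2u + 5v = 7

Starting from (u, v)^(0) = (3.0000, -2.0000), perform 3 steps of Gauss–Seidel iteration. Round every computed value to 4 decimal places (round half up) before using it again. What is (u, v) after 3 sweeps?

(1.0178, 0.9929)

Iteration 1:
  u = (4 - (1)·-2.0000) / (3) = 2.0000
  v = (7 - (2)·2.0000) / (5) = 0.6000
Iteration 2:
  u = (4 - (1)·0.6000) / (3) = 1.1333
  v = (7 - (2)·1.1333) / (5) = 0.9467
Iteration 3:
  u = (4 - (1)·0.9467) / (3) = 1.0178
  v = (7 - (2)·1.0178) / (5) = 0.9929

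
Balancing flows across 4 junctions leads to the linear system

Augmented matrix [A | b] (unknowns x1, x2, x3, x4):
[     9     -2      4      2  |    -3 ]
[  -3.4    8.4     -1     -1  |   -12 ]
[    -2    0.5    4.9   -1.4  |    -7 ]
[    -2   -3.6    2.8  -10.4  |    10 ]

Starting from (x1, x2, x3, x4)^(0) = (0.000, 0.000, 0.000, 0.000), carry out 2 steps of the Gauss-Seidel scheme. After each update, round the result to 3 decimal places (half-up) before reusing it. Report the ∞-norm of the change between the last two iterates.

Iteration 1:
  x1 = (-3 - (-2)·0.000 - (4)·0.000 - (2)·0.000) / (9) = -0.333
  x2 = (-12 - (-3.4)·-0.333 - (-1)·0.000 - (-1)·0.000) / (8.4) = -1.563
  x3 = (-7 - (-2)·-0.333 - (0.5)·-1.563 - (-1.4)·0.000) / (4.9) = -1.405
  x4 = (10 - (-2)·-0.333 - (-3.6)·-1.563 - (2.8)·-1.405) / (-10.4) = -0.735
Iteration 2:
  x1 = (-3 - (-2)·-1.563 - (4)·-1.405 - (2)·-0.735) / (9) = 0.107
  x2 = (-12 - (-3.4)·0.107 - (-1)·-1.405 - (-1)·-0.735) / (8.4) = -1.640
  x3 = (-7 - (-2)·0.107 - (0.5)·-1.640 - (-1.4)·-0.735) / (4.9) = -1.428
  x4 = (10 - (-2)·0.107 - (-3.6)·-1.640 - (2.8)·-1.428) / (-10.4) = -0.799
Change: (0.440, -0.077, -0.023, -0.064) → max |·| = 0.440

0.440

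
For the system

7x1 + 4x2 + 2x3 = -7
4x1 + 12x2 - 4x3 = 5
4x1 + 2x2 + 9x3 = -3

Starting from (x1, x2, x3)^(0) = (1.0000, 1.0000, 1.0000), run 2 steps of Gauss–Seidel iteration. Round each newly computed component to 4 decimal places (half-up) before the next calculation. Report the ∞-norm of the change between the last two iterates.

0.2778

Iteration 1:
  x1 = (-7 - (4)·1.0000 - (2)·1.0000) / (7) = -1.8571
  x2 = (5 - (4)·-1.8571 - (-4)·1.0000) / (12) = 1.3690
  x3 = (-3 - (4)·-1.8571 - (2)·1.3690) / (9) = 0.1878
Iteration 2:
  x1 = (-7 - (4)·1.3690 - (2)·0.1878) / (7) = -1.8359
  x2 = (5 - (4)·-1.8359 - (-4)·0.1878) / (12) = 1.0912
  x3 = (-3 - (4)·-1.8359 - (2)·1.0912) / (9) = 0.2401
Change: (0.0212, -0.2778, 0.0523) → max |·| = 0.2778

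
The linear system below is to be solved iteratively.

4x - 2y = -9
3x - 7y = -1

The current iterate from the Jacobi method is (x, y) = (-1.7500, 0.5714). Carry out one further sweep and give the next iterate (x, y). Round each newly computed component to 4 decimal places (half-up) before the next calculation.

(-1.9643, -0.6071)

One sweep:
  x = (-9 - (-2)·0.5714) / (4) = -1.9643
  y = (-1 - (3)·-1.7500) / (-7) = -0.6071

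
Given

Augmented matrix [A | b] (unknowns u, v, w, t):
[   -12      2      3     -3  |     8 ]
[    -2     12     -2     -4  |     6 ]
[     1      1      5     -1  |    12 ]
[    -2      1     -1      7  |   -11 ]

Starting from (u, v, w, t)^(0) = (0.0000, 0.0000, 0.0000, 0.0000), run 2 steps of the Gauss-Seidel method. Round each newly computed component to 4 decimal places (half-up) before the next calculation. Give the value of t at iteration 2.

Iteration 1:
  u = (8 - (2)·0.0000 - (3)·0.0000 - (-3)·0.0000) / (-12) = -0.6667
  v = (6 - (-2)·-0.6667 - (-2)·0.0000 - (-4)·0.0000) / (12) = 0.3889
  w = (12 - (1)·-0.6667 - (1)·0.3889 - (-1)·0.0000) / (5) = 2.4556
  t = (-11 - (-2)·-0.6667 - (1)·0.3889 - (-1)·2.4556) / (7) = -1.4667
Iteration 2:
  u = (8 - (2)·0.3889 - (3)·2.4556 - (-3)·-1.4667) / (-12) = 0.3787
  v = (6 - (-2)·0.3787 - (-2)·2.4556 - (-4)·-1.4667) / (12) = 0.4835
  w = (12 - (1)·0.3787 - (1)·0.4835 - (-1)·-1.4667) / (5) = 1.9342
  t = (-11 - (-2)·0.3787 - (1)·0.4835 - (-1)·1.9342) / (7) = -1.2560

-1.2560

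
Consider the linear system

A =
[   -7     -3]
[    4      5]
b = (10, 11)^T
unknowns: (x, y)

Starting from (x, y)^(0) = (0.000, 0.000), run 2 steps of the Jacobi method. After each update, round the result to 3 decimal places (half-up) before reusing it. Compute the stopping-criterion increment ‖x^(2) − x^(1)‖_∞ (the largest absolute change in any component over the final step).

Iteration 1:
  x = (10 - (-3)·0.000) / (-7) = -1.429
  y = (11 - (4)·0.000) / (5) = 2.200
Iteration 2:
  x = (10 - (-3)·2.200) / (-7) = -2.371
  y = (11 - (4)·-1.429) / (5) = 3.343
Change: (-0.942, 1.143) → max |·| = 1.143

1.143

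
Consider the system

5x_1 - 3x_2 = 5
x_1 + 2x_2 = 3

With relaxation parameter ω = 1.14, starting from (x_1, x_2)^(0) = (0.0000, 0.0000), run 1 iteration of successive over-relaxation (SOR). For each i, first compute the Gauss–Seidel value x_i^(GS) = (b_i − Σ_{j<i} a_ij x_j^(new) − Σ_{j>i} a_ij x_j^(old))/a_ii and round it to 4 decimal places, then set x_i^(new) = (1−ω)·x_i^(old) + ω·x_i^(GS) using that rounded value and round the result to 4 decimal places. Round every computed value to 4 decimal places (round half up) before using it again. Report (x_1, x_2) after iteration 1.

Iteration 1:
  x_1: GS value = (5 - (-3)·0.0000) / (5) = 1.0000;  x_1 ← (1−ω)·0.0000 + ω·1.0000 = 1.1400
  x_2: GS value = (3 - (1)·1.1400) / (2) = 0.9300;  x_2 ← (1−ω)·0.0000 + ω·0.9300 = 1.0602

(1.1400, 1.0602)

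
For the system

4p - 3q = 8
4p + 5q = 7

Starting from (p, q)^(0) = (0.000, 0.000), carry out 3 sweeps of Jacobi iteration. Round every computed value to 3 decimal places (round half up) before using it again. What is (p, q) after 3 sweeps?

Iteration 1:
  p = (8 - (-3)·0.000) / (4) = 2.000
  q = (7 - (4)·0.000) / (5) = 1.400
Iteration 2:
  p = (8 - (-3)·1.400) / (4) = 3.050
  q = (7 - (4)·2.000) / (5) = -0.200
Iteration 3:
  p = (8 - (-3)·-0.200) / (4) = 1.850
  q = (7 - (4)·3.050) / (5) = -1.040

(1.850, -1.040)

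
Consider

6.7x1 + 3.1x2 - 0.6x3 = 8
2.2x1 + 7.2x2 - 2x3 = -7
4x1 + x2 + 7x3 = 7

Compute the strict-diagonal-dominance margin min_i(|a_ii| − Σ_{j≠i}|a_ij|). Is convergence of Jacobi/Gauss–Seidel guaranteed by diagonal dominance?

2

row 1: |6.7| − (3.1+0.6) = 3
row 2: |7.2| − (2.2+2) = 3
row 3: |7| − (4+1) = 2
minimum over rows = 2 → strictly diagonally dominant (convergence guaranteed)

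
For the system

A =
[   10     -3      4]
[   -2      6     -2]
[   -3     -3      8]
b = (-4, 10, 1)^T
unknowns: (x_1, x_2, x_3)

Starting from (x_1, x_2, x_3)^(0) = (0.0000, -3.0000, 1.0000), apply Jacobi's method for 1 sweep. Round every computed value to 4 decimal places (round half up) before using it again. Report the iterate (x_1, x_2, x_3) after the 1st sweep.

(-1.7000, 2.0000, -1.0000)

Iteration 1:
  x_1 = (-4 - (-3)·-3.0000 - (4)·1.0000) / (10) = -1.7000
  x_2 = (10 - (-2)·0.0000 - (-2)·1.0000) / (6) = 2.0000
  x_3 = (1 - (-3)·0.0000 - (-3)·-3.0000) / (8) = -1.0000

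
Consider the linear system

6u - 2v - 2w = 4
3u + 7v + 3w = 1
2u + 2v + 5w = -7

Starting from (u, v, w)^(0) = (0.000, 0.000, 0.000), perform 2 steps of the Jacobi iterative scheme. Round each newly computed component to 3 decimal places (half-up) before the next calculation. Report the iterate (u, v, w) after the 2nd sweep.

Iteration 1:
  u = (4 - (-2)·0.000 - (-2)·0.000) / (6) = 0.667
  v = (1 - (3)·0.000 - (3)·0.000) / (7) = 0.143
  w = (-7 - (2)·0.000 - (2)·0.000) / (5) = -1.400
Iteration 2:
  u = (4 - (-2)·0.143 - (-2)·-1.400) / (6) = 0.248
  v = (1 - (3)·0.667 - (3)·-1.400) / (7) = 0.457
  w = (-7 - (2)·0.667 - (2)·0.143) / (5) = -1.724

(0.248, 0.457, -1.724)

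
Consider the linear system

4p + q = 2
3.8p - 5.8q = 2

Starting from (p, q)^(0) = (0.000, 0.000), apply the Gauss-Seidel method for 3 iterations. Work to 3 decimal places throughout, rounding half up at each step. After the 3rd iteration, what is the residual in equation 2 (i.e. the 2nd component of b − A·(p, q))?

Iteration 1:
  p = (2 - (1)·0.000) / (4) = 0.500
  q = (2 - (3.8)·0.500) / (-5.8) = -0.017
Iteration 2:
  p = (2 - (1)·-0.017) / (4) = 0.504
  q = (2 - (3.8)·0.504) / (-5.8) = -0.015
Iteration 3:
  p = (2 - (1)·-0.015) / (4) = 0.504
  q = (2 - (3.8)·0.504) / (-5.8) = -0.015
Residual b − A·x = (-0.001, -0.002)

-0.002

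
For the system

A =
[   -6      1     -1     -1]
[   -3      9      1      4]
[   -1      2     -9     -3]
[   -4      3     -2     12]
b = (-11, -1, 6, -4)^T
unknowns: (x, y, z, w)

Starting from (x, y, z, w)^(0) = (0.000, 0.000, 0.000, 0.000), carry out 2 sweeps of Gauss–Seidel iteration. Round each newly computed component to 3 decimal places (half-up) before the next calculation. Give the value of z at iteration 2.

Iteration 1:
  x = (-11 - (1)·0.000 - (-1)·0.000 - (-1)·0.000) / (-6) = 1.833
  y = (-1 - (-3)·1.833 - (1)·0.000 - (4)·0.000) / (9) = 0.500
  z = (6 - (-1)·1.833 - (2)·0.500 - (-3)·0.000) / (-9) = -0.759
  w = (-4 - (-4)·1.833 - (3)·0.500 - (-2)·-0.759) / (12) = 0.026
Iteration 2:
  x = (-11 - (1)·0.500 - (-1)·-0.759 - (-1)·0.026) / (-6) = 2.039
  y = (-1 - (-3)·2.039 - (1)·-0.759 - (4)·0.026) / (9) = 0.641
  z = (6 - (-1)·2.039 - (2)·0.641 - (-3)·0.026) / (-9) = -0.759
  w = (-4 - (-4)·2.039 - (3)·0.641 - (-2)·-0.759) / (12) = 0.060

-0.759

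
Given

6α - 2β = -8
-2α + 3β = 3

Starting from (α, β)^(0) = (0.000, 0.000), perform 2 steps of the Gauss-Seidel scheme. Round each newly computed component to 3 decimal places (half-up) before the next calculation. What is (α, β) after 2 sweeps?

Iteration 1:
  α = (-8 - (-2)·0.000) / (6) = -1.333
  β = (3 - (-2)·-1.333) / (3) = 0.111
Iteration 2:
  α = (-8 - (-2)·0.111) / (6) = -1.296
  β = (3 - (-2)·-1.296) / (3) = 0.136

(-1.296, 0.136)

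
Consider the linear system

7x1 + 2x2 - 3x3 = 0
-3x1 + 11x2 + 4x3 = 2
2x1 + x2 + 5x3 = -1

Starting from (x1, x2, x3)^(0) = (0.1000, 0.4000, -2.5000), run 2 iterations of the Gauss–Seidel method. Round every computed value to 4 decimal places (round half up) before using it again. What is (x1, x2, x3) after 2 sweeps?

Iteration 1:
  x1 = (0 - (2)·0.4000 - (-3)·-2.5000) / (7) = -1.1857
  x2 = (2 - (-3)·-1.1857 - (4)·-2.5000) / (11) = 0.7675
  x3 = (-1 - (2)·-1.1857 - (1)·0.7675) / (5) = 0.1208
Iteration 2:
  x1 = (0 - (2)·0.7675 - (-3)·0.1208) / (7) = -0.1675
  x2 = (2 - (-3)·-0.1675 - (4)·0.1208) / (11) = 0.0922
  x3 = (-1 - (2)·-0.1675 - (1)·0.0922) / (5) = -0.1514

(-0.1675, 0.0922, -0.1514)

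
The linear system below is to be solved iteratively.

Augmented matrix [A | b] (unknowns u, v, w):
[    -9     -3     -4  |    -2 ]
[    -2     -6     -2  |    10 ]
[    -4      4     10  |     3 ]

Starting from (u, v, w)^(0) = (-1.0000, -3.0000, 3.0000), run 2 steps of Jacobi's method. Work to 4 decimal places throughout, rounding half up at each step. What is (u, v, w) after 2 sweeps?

Iteration 1:
  u = (-2 - (-3)·-3.0000 - (-4)·3.0000) / (-9) = -0.1111
  v = (10 - (-2)·-1.0000 - (-2)·3.0000) / (-6) = -2.3333
  w = (3 - (-4)·-1.0000 - (4)·-3.0000) / (10) = 1.1000
Iteration 2:
  u = (-2 - (-3)·-2.3333 - (-4)·1.1000) / (-9) = 0.5111
  v = (10 - (-2)·-0.1111 - (-2)·1.1000) / (-6) = -1.9963
  w = (3 - (-4)·-0.1111 - (4)·-2.3333) / (10) = 1.1889

(0.5111, -1.9963, 1.1889)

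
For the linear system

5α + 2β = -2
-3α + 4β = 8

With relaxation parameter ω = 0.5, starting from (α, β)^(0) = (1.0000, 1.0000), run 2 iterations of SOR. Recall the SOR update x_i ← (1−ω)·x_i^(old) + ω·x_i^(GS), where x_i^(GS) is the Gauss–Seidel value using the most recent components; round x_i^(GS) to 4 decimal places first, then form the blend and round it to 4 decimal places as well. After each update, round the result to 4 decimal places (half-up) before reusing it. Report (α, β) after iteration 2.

Iteration 1:
  α: GS value = (-2 - (2)·1.0000) / (5) = -0.8000;  α ← (1−ω)·1.0000 + ω·-0.8000 = 0.1000
  β: GS value = (8 - (-3)·0.1000) / (4) = 2.0750;  β ← (1−ω)·1.0000 + ω·2.0750 = 1.5375
Iteration 2:
  α: GS value = (-2 - (2)·1.5375) / (5) = -1.0150;  α ← (1−ω)·0.1000 + ω·-1.0150 = -0.4575
  β: GS value = (8 - (-3)·-0.4575) / (4) = 1.6569;  β ← (1−ω)·1.5375 + ω·1.6569 = 1.5972

(-0.4575, 1.5972)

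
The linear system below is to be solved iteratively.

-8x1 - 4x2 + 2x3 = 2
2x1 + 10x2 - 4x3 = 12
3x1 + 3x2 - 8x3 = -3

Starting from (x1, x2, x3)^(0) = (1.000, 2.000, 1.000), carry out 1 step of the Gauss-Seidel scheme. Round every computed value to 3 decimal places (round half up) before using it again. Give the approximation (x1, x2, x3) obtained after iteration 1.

Iteration 1:
  x1 = (2 - (-4)·2.000 - (2)·1.000) / (-8) = -1.000
  x2 = (12 - (2)·-1.000 - (-4)·1.000) / (10) = 1.800
  x3 = (-3 - (3)·-1.000 - (3)·1.800) / (-8) = 0.675

(-1.000, 1.800, 0.675)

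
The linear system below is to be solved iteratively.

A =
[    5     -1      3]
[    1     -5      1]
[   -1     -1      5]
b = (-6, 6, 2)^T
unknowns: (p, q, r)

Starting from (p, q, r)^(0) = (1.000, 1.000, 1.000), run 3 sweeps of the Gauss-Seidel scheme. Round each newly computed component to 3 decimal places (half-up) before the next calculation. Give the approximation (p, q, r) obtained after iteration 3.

Iteration 1:
  p = (-6 - (-1)·1.000 - (3)·1.000) / (5) = -1.600
  q = (6 - (1)·-1.600 - (1)·1.000) / (-5) = -1.320
  r = (2 - (-1)·-1.600 - (-1)·-1.320) / (5) = -0.184
Iteration 2:
  p = (-6 - (-1)·-1.320 - (3)·-0.184) / (5) = -1.354
  q = (6 - (1)·-1.354 - (1)·-0.184) / (-5) = -1.508
  r = (2 - (-1)·-1.354 - (-1)·-1.508) / (5) = -0.172
Iteration 3:
  p = (-6 - (-1)·-1.508 - (3)·-0.172) / (5) = -1.398
  q = (6 - (1)·-1.398 - (1)·-0.172) / (-5) = -1.514
  r = (2 - (-1)·-1.398 - (-1)·-1.514) / (5) = -0.182

(-1.398, -1.514, -0.182)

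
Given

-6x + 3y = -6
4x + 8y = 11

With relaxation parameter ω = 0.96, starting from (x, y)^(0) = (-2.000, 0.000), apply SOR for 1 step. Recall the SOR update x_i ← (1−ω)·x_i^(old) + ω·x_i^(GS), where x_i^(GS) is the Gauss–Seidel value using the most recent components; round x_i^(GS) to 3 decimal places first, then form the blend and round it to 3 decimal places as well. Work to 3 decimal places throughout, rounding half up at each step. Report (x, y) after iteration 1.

(0.880, 0.898)

Iteration 1:
  x: GS value = (-6 - (3)·0.000) / (-6) = 1.000;  x ← (1−ω)·-2.000 + ω·1.000 = 0.880
  y: GS value = (11 - (4)·0.880) / (8) = 0.935;  y ← (1−ω)·0.000 + ω·0.935 = 0.898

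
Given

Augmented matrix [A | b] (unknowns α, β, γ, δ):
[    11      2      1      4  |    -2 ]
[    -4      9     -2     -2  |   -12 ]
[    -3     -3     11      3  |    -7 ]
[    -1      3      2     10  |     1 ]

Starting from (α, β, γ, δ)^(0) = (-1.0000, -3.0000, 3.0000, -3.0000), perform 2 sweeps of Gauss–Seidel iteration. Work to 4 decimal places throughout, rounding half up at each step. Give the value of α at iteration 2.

-0.2076

Iteration 1:
  α = (-2 - (2)·-3.0000 - (1)·3.0000 - (4)·-3.0000) / (11) = 1.1818
  β = (-12 - (-4)·1.1818 - (-2)·3.0000 - (-2)·-3.0000) / (9) = -0.8081
  γ = (-7 - (-3)·1.1818 - (-3)·-0.8081 - (3)·-3.0000) / (11) = 0.2837
  δ = (1 - (-1)·1.1818 - (3)·-0.8081 - (2)·0.2837) / (10) = 0.4039
Iteration 2:
  α = (-2 - (2)·-0.8081 - (1)·0.2837 - (4)·0.4039) / (11) = -0.2076
  β = (-12 - (-4)·-0.2076 - (-2)·0.2837 - (-2)·0.4039) / (9) = -1.2728
  γ = (-7 - (-3)·-0.2076 - (-3)·-1.2728 - (3)·0.4039) / (11) = -1.1503
  δ = (1 - (-1)·-0.2076 - (3)·-1.2728 - (2)·-1.1503) / (10) = 0.6911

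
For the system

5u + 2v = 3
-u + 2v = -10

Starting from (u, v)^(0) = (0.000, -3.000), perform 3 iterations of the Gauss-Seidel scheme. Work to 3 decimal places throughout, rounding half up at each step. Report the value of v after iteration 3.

-3.924

Iteration 1:
  u = (3 - (2)·-3.000) / (5) = 1.800
  v = (-10 - (-1)·1.800) / (2) = -4.100
Iteration 2:
  u = (3 - (2)·-4.100) / (5) = 2.240
  v = (-10 - (-1)·2.240) / (2) = -3.880
Iteration 3:
  u = (3 - (2)·-3.880) / (5) = 2.152
  v = (-10 - (-1)·2.152) / (2) = -3.924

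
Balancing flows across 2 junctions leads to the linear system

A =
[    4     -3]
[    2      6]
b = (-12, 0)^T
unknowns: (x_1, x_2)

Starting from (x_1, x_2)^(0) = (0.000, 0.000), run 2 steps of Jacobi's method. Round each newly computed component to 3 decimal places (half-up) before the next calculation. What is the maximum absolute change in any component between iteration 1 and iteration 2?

1.000

Iteration 1:
  x_1 = (-12 - (-3)·0.000) / (4) = -3.000
  x_2 = (0 - (2)·0.000) / (6) = 0.000
Iteration 2:
  x_1 = (-12 - (-3)·0.000) / (4) = -3.000
  x_2 = (0 - (2)·-3.000) / (6) = 1.000
Change: (0.000, 1.000) → max |·| = 1.000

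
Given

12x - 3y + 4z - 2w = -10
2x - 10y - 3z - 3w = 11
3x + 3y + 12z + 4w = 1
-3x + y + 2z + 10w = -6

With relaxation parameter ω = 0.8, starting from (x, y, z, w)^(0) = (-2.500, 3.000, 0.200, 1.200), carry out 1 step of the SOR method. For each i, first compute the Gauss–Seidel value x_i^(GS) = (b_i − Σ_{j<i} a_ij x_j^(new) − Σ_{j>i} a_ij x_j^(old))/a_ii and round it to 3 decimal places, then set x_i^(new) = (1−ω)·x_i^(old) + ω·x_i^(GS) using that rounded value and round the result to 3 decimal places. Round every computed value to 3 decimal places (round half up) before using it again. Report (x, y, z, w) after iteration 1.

(-0.460, -0.690, 0.017, -0.298)

Iteration 1:
  x: GS value = (-10 - (-3)·3.000 - (4)·0.200 - (-2)·1.200) / (12) = 0.050;  x ← (1−ω)·-2.500 + ω·0.050 = -0.460
  y: GS value = (11 - (2)·-0.460 - (-3)·0.200 - (-3)·1.200) / (-10) = -1.612;  y ← (1−ω)·3.000 + ω·-1.612 = -0.690
  z: GS value = (1 - (3)·-0.460 - (3)·-0.690 - (4)·1.200) / (12) = -0.029;  z ← (1−ω)·0.200 + ω·-0.029 = 0.017
  w: GS value = (-6 - (-3)·-0.460 - (1)·-0.690 - (2)·0.017) / (10) = -0.672;  w ← (1−ω)·1.200 + ω·-0.672 = -0.298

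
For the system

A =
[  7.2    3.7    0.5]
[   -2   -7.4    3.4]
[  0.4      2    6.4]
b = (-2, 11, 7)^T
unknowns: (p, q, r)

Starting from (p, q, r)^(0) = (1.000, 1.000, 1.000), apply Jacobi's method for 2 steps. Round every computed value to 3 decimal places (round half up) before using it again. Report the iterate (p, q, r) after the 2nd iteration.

Iteration 1:
  p = (-2 - (3.7)·1.000 - (0.5)·1.000) / (7.2) = -0.861
  q = (11 - (-2)·1.000 - (3.4)·1.000) / (-7.4) = -1.297
  r = (7 - (0.4)·1.000 - (2)·1.000) / (6.4) = 0.719
Iteration 2:
  p = (-2 - (3.7)·-1.297 - (0.5)·0.719) / (7.2) = 0.339
  q = (11 - (-2)·-0.861 - (3.4)·0.719) / (-7.4) = -0.923
  r = (7 - (0.4)·-0.861 - (2)·-1.297) / (6.4) = 1.553

(0.339, -0.923, 1.553)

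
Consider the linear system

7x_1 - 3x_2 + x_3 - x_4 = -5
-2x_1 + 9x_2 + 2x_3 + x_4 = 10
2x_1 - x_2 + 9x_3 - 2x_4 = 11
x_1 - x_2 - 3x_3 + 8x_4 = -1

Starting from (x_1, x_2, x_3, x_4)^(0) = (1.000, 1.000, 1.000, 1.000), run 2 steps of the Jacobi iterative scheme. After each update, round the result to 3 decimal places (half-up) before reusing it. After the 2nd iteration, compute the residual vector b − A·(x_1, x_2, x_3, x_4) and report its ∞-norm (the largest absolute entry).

Iteration 1:
  x_1 = (-5 - (-3)·1.000 - (1)·1.000 - (-1)·1.000) / (7) = -0.286
  x_2 = (10 - (-2)·1.000 - (2)·1.000 - (1)·1.000) / (9) = 1.000
  x_3 = (11 - (2)·1.000 - (-1)·1.000 - (-2)·1.000) / (9) = 1.333
  x_4 = (-1 - (1)·1.000 - (-1)·1.000 - (-3)·1.000) / (8) = 0.250
Iteration 2:
  x_1 = (-5 - (-3)·1.000 - (1)·1.333 - (-1)·0.250) / (7) = -0.440
  x_2 = (10 - (-2)·-0.286 - (2)·1.333 - (1)·0.250) / (9) = 0.724
  x_3 = (11 - (2)·-0.286 - (-1)·1.000 - (-2)·0.250) / (9) = 1.452
  x_4 = (-1 - (1)·-0.286 - (-1)·1.000 - (-3)·1.333) / (8) = 0.536
Residual b − A·x = (-0.664, -0.836, 0.608, 0.232); ∞-norm = 0.836

0.836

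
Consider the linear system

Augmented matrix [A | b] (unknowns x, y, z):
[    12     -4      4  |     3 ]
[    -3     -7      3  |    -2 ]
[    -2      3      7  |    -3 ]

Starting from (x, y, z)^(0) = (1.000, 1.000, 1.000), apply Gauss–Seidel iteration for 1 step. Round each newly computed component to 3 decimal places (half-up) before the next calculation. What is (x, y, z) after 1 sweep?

Iteration 1:
  x = (3 - (-4)·1.000 - (4)·1.000) / (12) = 0.250
  y = (-2 - (-3)·0.250 - (3)·1.000) / (-7) = 0.607
  z = (-3 - (-2)·0.250 - (3)·0.607) / (7) = -0.617

(0.250, 0.607, -0.617)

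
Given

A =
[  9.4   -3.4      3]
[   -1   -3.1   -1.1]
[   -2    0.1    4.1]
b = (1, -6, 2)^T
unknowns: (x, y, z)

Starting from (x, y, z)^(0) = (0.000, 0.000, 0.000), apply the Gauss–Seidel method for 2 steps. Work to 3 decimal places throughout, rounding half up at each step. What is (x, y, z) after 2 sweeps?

(0.637, 1.555, 0.761)

Iteration 1:
  x = (1 - (-3.4)·0.000 - (3)·0.000) / (9.4) = 0.106
  y = (-6 - (-1)·0.106 - (-1.1)·0.000) / (-3.1) = 1.901
  z = (2 - (-2)·0.106 - (0.1)·1.901) / (4.1) = 0.493
Iteration 2:
  x = (1 - (-3.4)·1.901 - (3)·0.493) / (9.4) = 0.637
  y = (-6 - (-1)·0.637 - (-1.1)·0.493) / (-3.1) = 1.555
  z = (2 - (-2)·0.637 - (0.1)·1.555) / (4.1) = 0.761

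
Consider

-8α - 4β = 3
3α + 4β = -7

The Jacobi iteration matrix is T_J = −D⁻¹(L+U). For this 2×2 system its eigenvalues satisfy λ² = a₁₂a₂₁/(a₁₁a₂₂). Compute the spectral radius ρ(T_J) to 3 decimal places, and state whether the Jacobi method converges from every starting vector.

0.612

a₁₂a₂₁/(a₁₁a₂₂) = (-4)·(3) / ((-8)·(4)) = 0.375000
ρ = √|0.375000| = √0.375000 = 0.612
ρ < 1, so Jacobi converges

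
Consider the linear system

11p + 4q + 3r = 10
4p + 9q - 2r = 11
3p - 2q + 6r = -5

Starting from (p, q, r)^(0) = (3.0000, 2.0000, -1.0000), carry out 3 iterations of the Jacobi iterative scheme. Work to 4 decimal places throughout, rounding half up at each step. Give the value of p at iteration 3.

Iteration 1:
  p = (10 - (4)·2.0000 - (3)·-1.0000) / (11) = 0.4545
  q = (11 - (4)·3.0000 - (-2)·-1.0000) / (9) = -0.3333
  r = (-5 - (3)·3.0000 - (-2)·2.0000) / (6) = -1.6667
Iteration 2:
  p = (10 - (4)·-0.3333 - (3)·-1.6667) / (11) = 1.4848
  q = (11 - (4)·0.4545 - (-2)·-1.6667) / (9) = 0.6498
  r = (-5 - (3)·0.4545 - (-2)·-0.3333) / (6) = -1.1717
Iteration 3:
  p = (10 - (4)·0.6498 - (3)·-1.1717) / (11) = 0.9924
  q = (11 - (4)·1.4848 - (-2)·-1.1717) / (9) = 0.3019
  r = (-5 - (3)·1.4848 - (-2)·0.6498) / (6) = -1.3591

0.9924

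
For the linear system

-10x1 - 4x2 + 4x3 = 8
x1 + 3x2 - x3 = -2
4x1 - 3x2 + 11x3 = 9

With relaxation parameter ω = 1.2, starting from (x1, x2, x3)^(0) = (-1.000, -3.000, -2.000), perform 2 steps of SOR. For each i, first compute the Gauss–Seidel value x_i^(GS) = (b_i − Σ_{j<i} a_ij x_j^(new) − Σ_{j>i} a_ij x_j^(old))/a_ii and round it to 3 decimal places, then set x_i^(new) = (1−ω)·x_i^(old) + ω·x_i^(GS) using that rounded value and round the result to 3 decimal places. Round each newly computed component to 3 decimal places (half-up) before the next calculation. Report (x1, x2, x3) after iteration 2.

Iteration 1:
  x1: GS value = (8 - (-4)·-3.000 - (4)·-2.000) / (-10) = -0.400;  x1 ← (1−ω)·-1.000 + ω·-0.400 = -0.280
  x2: GS value = (-2 - (1)·-0.280 - (-1)·-2.000) / (3) = -1.240;  x2 ← (1−ω)·-3.000 + ω·-1.240 = -0.888
  x3: GS value = (9 - (4)·-0.280 - (-3)·-0.888) / (11) = 0.678;  x3 ← (1−ω)·-2.000 + ω·0.678 = 1.214
Iteration 2:
  x1: GS value = (8 - (-4)·-0.888 - (4)·1.214) / (-10) = 0.041;  x1 ← (1−ω)·-0.280 + ω·0.041 = 0.105
  x2: GS value = (-2 - (1)·0.105 - (-1)·1.214) / (3) = -0.297;  x2 ← (1−ω)·-0.888 + ω·-0.297 = -0.179
  x3: GS value = (9 - (4)·0.105 - (-3)·-0.179) / (11) = 0.731;  x3 ← (1−ω)·1.214 + ω·0.731 = 0.634

(0.105, -0.179, 0.634)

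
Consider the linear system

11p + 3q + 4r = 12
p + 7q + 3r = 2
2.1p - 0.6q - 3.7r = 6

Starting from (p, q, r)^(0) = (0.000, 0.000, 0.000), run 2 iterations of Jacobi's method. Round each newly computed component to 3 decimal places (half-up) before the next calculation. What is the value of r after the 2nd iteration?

Iteration 1:
  p = (12 - (3)·0.000 - (4)·0.000) / (11) = 1.091
  q = (2 - (1)·0.000 - (3)·0.000) / (7) = 0.286
  r = (6 - (2.1)·0.000 - (-0.6)·0.000) / (-3.7) = -1.622
Iteration 2:
  p = (12 - (3)·0.286 - (4)·-1.622) / (11) = 1.603
  q = (2 - (1)·1.091 - (3)·-1.622) / (7) = 0.825
  r = (6 - (2.1)·1.091 - (-0.6)·0.286) / (-3.7) = -1.049

-1.049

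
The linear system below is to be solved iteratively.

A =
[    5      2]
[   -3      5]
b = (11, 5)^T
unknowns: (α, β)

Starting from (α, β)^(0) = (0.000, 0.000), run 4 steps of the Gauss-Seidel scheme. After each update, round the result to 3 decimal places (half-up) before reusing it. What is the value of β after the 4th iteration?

1.865

Iteration 1:
  α = (11 - (2)·0.000) / (5) = 2.200
  β = (5 - (-3)·2.200) / (5) = 2.320
Iteration 2:
  α = (11 - (2)·2.320) / (5) = 1.272
  β = (5 - (-3)·1.272) / (5) = 1.763
Iteration 3:
  α = (11 - (2)·1.763) / (5) = 1.495
  β = (5 - (-3)·1.495) / (5) = 1.897
Iteration 4:
  α = (11 - (2)·1.897) / (5) = 1.441
  β = (5 - (-3)·1.441) / (5) = 1.865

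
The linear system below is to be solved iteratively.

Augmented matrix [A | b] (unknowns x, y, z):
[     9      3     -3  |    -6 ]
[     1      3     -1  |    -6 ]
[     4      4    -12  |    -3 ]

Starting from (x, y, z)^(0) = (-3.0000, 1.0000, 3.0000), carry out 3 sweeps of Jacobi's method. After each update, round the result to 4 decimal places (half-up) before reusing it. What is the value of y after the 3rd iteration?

Iteration 1:
  x = (-6 - (3)·1.0000 - (-3)·3.0000) / (9) = 0.0000
  y = (-6 - (1)·-3.0000 - (-1)·3.0000) / (3) = 0.0000
  z = (-3 - (4)·-3.0000 - (4)·1.0000) / (-12) = -0.4167
Iteration 2:
  x = (-6 - (3)·0.0000 - (-3)·-0.4167) / (9) = -0.8056
  y = (-6 - (1)·0.0000 - (-1)·-0.4167) / (3) = -2.1389
  z = (-3 - (4)·0.0000 - (4)·0.0000) / (-12) = 0.2500
Iteration 3:
  x = (-6 - (3)·-2.1389 - (-3)·0.2500) / (9) = 0.1296
  y = (-6 - (1)·-0.8056 - (-1)·0.2500) / (3) = -1.6481
  z = (-3 - (4)·-0.8056 - (4)·-2.1389) / (-12) = -0.7315

-1.6481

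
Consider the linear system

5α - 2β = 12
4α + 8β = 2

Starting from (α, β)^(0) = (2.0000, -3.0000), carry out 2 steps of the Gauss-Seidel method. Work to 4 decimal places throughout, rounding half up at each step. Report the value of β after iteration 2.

-0.8800

Iteration 1:
  α = (12 - (-2)·-3.0000) / (5) = 1.2000
  β = (2 - (4)·1.2000) / (8) = -0.3500
Iteration 2:
  α = (12 - (-2)·-0.3500) / (5) = 2.2600
  β = (2 - (4)·2.2600) / (8) = -0.8800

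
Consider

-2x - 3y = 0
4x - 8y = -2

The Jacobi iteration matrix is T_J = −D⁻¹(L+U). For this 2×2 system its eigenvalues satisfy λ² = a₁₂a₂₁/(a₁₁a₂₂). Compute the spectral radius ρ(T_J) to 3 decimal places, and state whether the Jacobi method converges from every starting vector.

a₁₂a₂₁/(a₁₁a₂₂) = (-3)·(4) / ((-2)·(-8)) = -0.750000
ρ = √|-0.750000| = √0.750000 = 0.866
ρ < 1, so Jacobi converges

0.866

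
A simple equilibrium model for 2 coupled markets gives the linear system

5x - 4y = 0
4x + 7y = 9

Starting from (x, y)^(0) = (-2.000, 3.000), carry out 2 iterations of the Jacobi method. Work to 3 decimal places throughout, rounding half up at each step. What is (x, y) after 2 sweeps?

Iteration 1:
  x = (0 - (-4)·3.000) / (5) = 2.400
  y = (9 - (4)·-2.000) / (7) = 2.429
Iteration 2:
  x = (0 - (-4)·2.429) / (5) = 1.943
  y = (9 - (4)·2.400) / (7) = -0.086

(1.943, -0.086)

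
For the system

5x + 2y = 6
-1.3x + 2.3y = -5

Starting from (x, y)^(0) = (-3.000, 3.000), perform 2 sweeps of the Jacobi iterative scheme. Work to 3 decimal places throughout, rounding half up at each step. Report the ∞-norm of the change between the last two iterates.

2.748

Iteration 1:
  x = (6 - (2)·3.000) / (5) = 0.000
  y = (-5 - (-1.3)·-3.000) / (2.3) = -3.870
Iteration 2:
  x = (6 - (2)·-3.870) / (5) = 2.748
  y = (-5 - (-1.3)·0.000) / (2.3) = -2.174
Change: (2.748, 1.696) → max |·| = 2.748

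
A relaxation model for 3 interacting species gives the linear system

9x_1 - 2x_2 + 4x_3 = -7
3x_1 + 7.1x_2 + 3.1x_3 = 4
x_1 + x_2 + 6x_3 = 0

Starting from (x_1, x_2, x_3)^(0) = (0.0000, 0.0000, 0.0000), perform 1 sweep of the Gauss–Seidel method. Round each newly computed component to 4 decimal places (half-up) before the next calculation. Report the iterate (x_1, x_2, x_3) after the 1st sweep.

(-0.7778, 0.8920, -0.0190)

Iteration 1:
  x_1 = (-7 - (-2)·0.0000 - (4)·0.0000) / (9) = -0.7778
  x_2 = (4 - (3)·-0.7778 - (3.1)·0.0000) / (7.1) = 0.8920
  x_3 = (0 - (1)·-0.7778 - (1)·0.8920) / (6) = -0.0190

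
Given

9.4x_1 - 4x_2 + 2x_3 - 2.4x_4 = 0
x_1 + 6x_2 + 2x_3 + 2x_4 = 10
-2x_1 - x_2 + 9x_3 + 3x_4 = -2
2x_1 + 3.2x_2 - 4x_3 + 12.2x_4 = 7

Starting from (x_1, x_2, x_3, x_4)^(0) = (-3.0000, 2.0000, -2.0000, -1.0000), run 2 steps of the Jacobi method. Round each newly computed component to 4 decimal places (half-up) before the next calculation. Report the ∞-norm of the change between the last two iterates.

1.5209

Iteration 1:
  x_1 = (0 - (-4)·2.0000 - (2)·-2.0000 - (-2.4)·-1.0000) / (9.4) = 1.0213
  x_2 = (10 - (1)·-3.0000 - (2)·-2.0000 - (2)·-1.0000) / (6) = 3.1667
  x_3 = (-2 - (-2)·-3.0000 - (-1)·2.0000 - (3)·-1.0000) / (9) = -0.3333
  x_4 = (7 - (2)·-3.0000 - (3.2)·2.0000 - (-4)·-2.0000) / (12.2) = -0.1148
Iteration 2:
  x_1 = (0 - (-4)·3.1667 - (2)·-0.3333 - (-2.4)·-0.1148) / (9.4) = 1.3891
  x_2 = (10 - (1)·1.0213 - (2)·-0.3333 - (2)·-0.1148) / (6) = 1.6458
  x_3 = (-2 - (-2)·1.0213 - (-1)·3.1667 - (3)·-0.1148) / (9) = 0.3949
  x_4 = (7 - (2)·1.0213 - (3.2)·3.1667 - (-4)·-0.3333) / (12.2) = -0.5335
Change: (0.3678, -1.5209, 0.7282, -0.4187) → max |·| = 1.5209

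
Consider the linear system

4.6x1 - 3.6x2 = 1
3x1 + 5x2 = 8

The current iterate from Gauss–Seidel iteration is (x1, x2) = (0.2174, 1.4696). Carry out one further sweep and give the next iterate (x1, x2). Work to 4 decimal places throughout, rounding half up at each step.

(1.3675, 0.7795)

One sweep:
  x1 = (1 - (-3.6)·1.4696) / (4.6) = 1.3675
  x2 = (8 - (3)·1.3675) / (5) = 0.7795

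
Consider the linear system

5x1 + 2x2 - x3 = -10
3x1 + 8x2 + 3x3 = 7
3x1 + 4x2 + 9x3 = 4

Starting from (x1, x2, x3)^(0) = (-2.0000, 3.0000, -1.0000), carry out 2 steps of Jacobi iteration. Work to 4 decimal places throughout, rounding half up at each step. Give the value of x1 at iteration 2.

Iteration 1:
  x1 = (-10 - (2)·3.0000 - (-1)·-1.0000) / (5) = -3.4000
  x2 = (7 - (3)·-2.0000 - (3)·-1.0000) / (8) = 2.0000
  x3 = (4 - (3)·-2.0000 - (4)·3.0000) / (9) = -0.2222
Iteration 2:
  x1 = (-10 - (2)·2.0000 - (-1)·-0.2222) / (5) = -2.8444
  x2 = (7 - (3)·-3.4000 - (3)·-0.2222) / (8) = 2.2333
  x3 = (4 - (3)·-3.4000 - (4)·2.0000) / (9) = 0.6889

-2.8444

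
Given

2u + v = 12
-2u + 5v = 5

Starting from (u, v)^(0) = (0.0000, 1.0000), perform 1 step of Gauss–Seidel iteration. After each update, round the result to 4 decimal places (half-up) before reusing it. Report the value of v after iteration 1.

Iteration 1:
  u = (12 - (1)·1.0000) / (2) = 5.5000
  v = (5 - (-2)·5.5000) / (5) = 3.2000

3.2000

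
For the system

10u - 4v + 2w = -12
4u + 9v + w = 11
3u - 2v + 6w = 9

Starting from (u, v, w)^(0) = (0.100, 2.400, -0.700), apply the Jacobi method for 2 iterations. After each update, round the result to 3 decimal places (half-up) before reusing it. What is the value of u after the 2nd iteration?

-1.148

Iteration 1:
  u = (-12 - (-4)·2.400 - (2)·-0.700) / (10) = -0.100
  v = (11 - (4)·0.100 - (1)·-0.700) / (9) = 1.256
  w = (9 - (3)·0.100 - (-2)·2.400) / (6) = 2.250
Iteration 2:
  u = (-12 - (-4)·1.256 - (2)·2.250) / (10) = -1.148
  v = (11 - (4)·-0.100 - (1)·2.250) / (9) = 1.017
  w = (9 - (3)·-0.100 - (-2)·1.256) / (6) = 1.969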